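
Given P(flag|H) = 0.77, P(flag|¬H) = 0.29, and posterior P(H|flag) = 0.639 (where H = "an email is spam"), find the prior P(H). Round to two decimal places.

P(H) = 0.40

In odds form, posterior odds = prior odds × likelihood ratio, so prior odds = posterior odds ÷ LR.
Posterior odds = 0.639/(1−0.639) = 1.7701. LR = 0.77/0.29 = 2.6552.
Prior odds = 1.7701/2.6552 = 0.6667, so P(H) = 0.6667/(1+0.6667) ≈ 0.40.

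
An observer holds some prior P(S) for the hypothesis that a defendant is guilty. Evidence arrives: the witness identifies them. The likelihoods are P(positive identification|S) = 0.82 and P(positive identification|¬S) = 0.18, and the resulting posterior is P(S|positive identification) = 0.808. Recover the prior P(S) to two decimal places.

P(S) = 0.48

Bayes' rule in odds form gives O(S|E) = O(S)·[P(E|S)/P(E|¬S)], hence O(S) = O(S|E)/LR.
Posterior odds = 0.808/(1−0.808) = 4.2083. LR = 0.82/0.18 = 4.5556.
Prior odds = 4.2083/4.5556 = 0.9238, so P(S) = 0.9238/(1+0.9238) ≈ 0.48.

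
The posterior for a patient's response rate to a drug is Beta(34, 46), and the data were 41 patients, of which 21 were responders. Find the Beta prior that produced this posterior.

Under Beta–binomial conjugacy the posterior parameters are (α+s, β+f).
So α = 34 − 21 = 13 and β = 46 − 20 = 26.

Beta(13, 26)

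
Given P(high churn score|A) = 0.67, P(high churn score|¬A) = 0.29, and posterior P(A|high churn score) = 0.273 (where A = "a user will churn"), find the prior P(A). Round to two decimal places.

Bayes' rule in odds form gives O(A|E) = O(A)·[P(E|A)/P(E|¬A)], hence O(A) = O(A|E)/LR.
Posterior odds = 0.273/(1−0.273) = 0.3755. LR = 0.67/0.29 = 2.3103.
Prior odds = 0.3755/2.3103 = 0.1625, so P(A) = 0.1625/(1+0.1625) ≈ 0.14.

P(A) = 0.14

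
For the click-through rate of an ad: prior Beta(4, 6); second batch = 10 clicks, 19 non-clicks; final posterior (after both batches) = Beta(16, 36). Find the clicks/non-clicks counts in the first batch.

2 clicks and 11 non-clicks

Because Beta–binomial updating is additive in the counts, the combined data contributed (α_post−α_prior, β_post−β_prior) successes and failures.
Total across both batches: 16−4=12 clicks, 36−6=30 non-clicks.
Subtract the second batch: 12−10=2 clicks and 30−19=11 non-clicks.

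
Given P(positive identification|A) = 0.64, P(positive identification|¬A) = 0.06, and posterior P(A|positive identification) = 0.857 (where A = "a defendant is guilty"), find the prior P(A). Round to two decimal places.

P(A) = 0.36

In odds form, posterior odds = prior odds × likelihood ratio, so prior odds = posterior odds ÷ LR.
Posterior odds = 0.857/(1−0.857) = 5.9930. LR = 0.64/0.06 = 10.6667.
Prior odds = 5.9930/10.6667 = 0.5618, so P(A) = 0.5618/(1+0.5618) ≈ 0.36.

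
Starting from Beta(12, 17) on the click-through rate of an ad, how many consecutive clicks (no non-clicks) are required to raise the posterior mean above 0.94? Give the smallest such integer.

After k clicks and 0 non-clicks the posterior is Beta(12+k, 17), with mean (12+k)/(12+17+k).
Set (12+k)/(29+k) > 0.94 and solve: k > (0.94·29 − 12)/(1 − 0.94) = 254.333.
The smallest integer exceeding 254.333 is 255.

k = 255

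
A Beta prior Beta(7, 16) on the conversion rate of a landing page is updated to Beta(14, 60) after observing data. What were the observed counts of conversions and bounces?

Beta is conjugate to the binomial likelihood: posterior = Beta(a+s, b+f).
So s = 14 − 7 = 7 and f = 60 − 16 = 44.

7 conversions and 44 bounces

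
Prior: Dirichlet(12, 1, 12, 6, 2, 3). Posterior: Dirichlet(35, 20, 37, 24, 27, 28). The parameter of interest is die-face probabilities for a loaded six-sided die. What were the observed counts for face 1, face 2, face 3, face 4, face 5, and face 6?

counts (23, 19, 25, 18, 25, 25)

For a Dirichlet(α) prior with multinomial counts c, the posterior is Dirichlet(α + c) componentwise.
Counts are posterior − prior componentwise: 35−12=23, 20−1=19, 37−12=25, 24−6=18, 27−2=25, 28−3=25.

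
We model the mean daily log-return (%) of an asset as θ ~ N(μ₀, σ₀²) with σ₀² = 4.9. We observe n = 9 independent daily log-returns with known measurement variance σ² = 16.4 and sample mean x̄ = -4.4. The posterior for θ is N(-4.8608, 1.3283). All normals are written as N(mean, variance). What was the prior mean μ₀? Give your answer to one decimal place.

μ₀ = -6.1

The posterior mean is a precision-weighted average: μ_n = (τ₀μ₀ + τ_data·x̄)/(τ₀+τ_data), with τ₀=1/σ₀² and τ_data=n/σ².
Here τ₀ = 1/4.9 = 0.204082 and τ_data = 9/16.4 = 0.548780, so τ_n = 0.752862.
Rearranging for μ₀: μ₀ = (μ_n·τ_n − τ_data·x̄)/τ₀ = (-4.8608·0.752862 − 0.548780·-4.4) / 0.204082 = -1.244880/0.204082 ≈ -6.1.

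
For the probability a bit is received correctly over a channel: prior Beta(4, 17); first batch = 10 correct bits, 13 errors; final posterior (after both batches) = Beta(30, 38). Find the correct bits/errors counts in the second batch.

Sequential conjugate updates are equivalent to a single update on the pooled data, so total successes = posterior α − prior α and total failures = posterior β − prior β.
Total across both batches: 30−4=26 correct bits, 38−17=21 errors.
Subtract the first batch: 26−10=16 correct bits and 21−13=8 errors.

16 correct bits and 8 errors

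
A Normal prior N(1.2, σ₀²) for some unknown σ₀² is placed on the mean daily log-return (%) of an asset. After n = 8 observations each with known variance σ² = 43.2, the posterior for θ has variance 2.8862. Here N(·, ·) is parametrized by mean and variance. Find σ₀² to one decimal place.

σ₀² = 6.2

For the Normal–Normal model with known σ², precisions add: τ_n = τ₀ + n/σ².
So 1/σ₀² = 1/2.8862 − 8/43.2 = 0.346476 − 0.185185 = 0.161291.
Hence σ₀² = 1/0.161291 ≈ 6.2.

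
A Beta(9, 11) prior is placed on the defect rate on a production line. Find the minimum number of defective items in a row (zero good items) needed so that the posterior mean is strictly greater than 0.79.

After k defective items and 0 good items the posterior is Beta(9+k, 11), with mean (9+k)/(9+11+k).
Set (9+k)/(20+k) > 0.79 and solve: k > (0.79·20 − 9)/(1 − 0.79) = 32.381.
The smallest integer exceeding 32.381 is 33, and checking k=33: (42)/(53) = 0.7925 > 0.79.

k = 33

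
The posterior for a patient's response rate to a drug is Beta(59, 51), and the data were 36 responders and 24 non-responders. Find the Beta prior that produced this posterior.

Under Beta–binomial conjugacy the posterior parameters are (α+s, β+f).
So α = 59 − 36 = 23 and β = 51 − 24 = 27.

Beta(23, 27)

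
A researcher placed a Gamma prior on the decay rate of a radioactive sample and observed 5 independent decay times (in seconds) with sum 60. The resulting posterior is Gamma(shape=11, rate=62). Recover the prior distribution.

Gamma(shape=6, rate=2)

For an exponential likelihood with a Gamma(α, β) prior on the rate, n observations with total T give posterior Gamma(α+n, β+T).
So α = 11 − 5 = 6 and β = 62 − 60 = 2.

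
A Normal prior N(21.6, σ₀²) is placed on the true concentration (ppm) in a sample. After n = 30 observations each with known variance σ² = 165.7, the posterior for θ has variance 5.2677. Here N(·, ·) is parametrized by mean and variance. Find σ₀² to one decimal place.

σ₀² = 113.8

Posterior precision equals prior precision plus data precision: 1/σ_n² = 1/σ₀² + n/σ².
So 1/σ₀² = 1/5.2677 − 30/165.7 = 0.189836 − 0.181050 = 0.008786.
Hence σ₀² = 1/0.008786 ≈ 113.8.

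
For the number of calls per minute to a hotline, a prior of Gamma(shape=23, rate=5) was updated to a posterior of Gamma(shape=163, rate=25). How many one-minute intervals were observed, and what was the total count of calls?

n = 20 one-minute intervals with total 140 calls

A Gamma(α, β) prior (rate parametrization) on a Poisson rate with n observations summing to S gives posterior Gamma(α+S, β+n).
Matching: Σxᵢ = 163 − 23 = 140 and n = 25 − 5 = 20.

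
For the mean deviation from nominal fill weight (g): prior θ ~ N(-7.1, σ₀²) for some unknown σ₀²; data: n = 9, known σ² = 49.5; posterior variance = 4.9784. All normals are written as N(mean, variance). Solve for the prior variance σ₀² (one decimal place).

σ₀² = 52.5

For the Normal–Normal model with known σ², precisions add: τ_n = τ₀ + n/σ².
So 1/σ₀² = 1/4.9784 − 9/49.5 = 0.200868 − 0.181818 = 0.019050.
Hence σ₀² = 1/0.019050 ≈ 52.5.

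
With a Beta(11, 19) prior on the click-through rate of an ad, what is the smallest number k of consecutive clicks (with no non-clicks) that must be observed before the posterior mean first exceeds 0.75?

After k clicks and 0 non-clicks the posterior is Beta(11+k, 19), with mean (11+k)/(11+19+k).
Set (11+k)/(30+k) > 0.75 and solve: k > (0.75·30 − 11)/(1 − 0.75) = 46.000.
The smallest integer exceeding 46.000 is 47.

k = 47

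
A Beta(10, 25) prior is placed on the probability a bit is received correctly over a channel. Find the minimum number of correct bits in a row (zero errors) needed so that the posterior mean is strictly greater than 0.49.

After k correct bits and 0 errors the posterior is Beta(10+k, 25), with mean (10+k)/(10+25+k).
Set (10+k)/(35+k) > 0.49 and solve: k > (0.49·35 − 10)/(1 − 0.49) = 14.020.
The smallest integer exceeding 14.020 is 15.

k = 15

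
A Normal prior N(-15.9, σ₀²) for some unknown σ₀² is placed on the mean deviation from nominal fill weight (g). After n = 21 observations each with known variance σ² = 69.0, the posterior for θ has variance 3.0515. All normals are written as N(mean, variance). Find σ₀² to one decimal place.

σ₀² = 42.8

Posterior precision equals prior precision plus data precision: 1/σ_n² = 1/σ₀² + n/σ².
So 1/σ₀² = 1/3.0515 − 21/69.0 = 0.327708 − 0.304348 = 0.023360.
Hence σ₀² = 1/0.023360 ≈ 42.8.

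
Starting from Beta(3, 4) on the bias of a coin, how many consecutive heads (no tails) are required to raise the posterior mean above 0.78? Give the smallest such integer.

k = 12

After k heads and 0 tails the posterior is Beta(3+k, 4), with mean (3+k)/(3+4+k).
Set (3+k)/(7+k) > 0.78 and solve: k > (0.78·7 − 3)/(1 − 0.78) = 11.182.
The smallest integer exceeding 11.182 is 12, and checking k=12: (15)/(19) = 0.7895 > 0.78.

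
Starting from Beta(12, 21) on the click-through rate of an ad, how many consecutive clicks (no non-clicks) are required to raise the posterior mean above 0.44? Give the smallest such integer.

After k clicks and 0 non-clicks the posterior is Beta(12+k, 21), with mean (12+k)/(12+21+k).
Set (12+k)/(33+k) > 0.44 and solve: k > (0.44·33 − 12)/(1 − 0.44) = 4.500.
The smallest integer exceeding 4.500 is 5.

k = 5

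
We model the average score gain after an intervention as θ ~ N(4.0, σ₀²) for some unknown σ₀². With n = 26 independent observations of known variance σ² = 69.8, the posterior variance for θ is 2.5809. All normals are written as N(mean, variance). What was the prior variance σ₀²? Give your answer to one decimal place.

Posterior precision equals prior precision plus data precision: 1/σ_n² = 1/σ₀² + n/σ².
So 1/σ₀² = 1/2.5809 − 26/69.8 = 0.387462 − 0.372493 = 0.014969.
Hence σ₀² = 1/0.014969 ≈ 66.8.

σ₀² = 66.8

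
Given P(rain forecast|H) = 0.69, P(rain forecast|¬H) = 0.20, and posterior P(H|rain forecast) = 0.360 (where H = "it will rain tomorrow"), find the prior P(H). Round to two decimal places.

P(H) = 0.14

In odds form, posterior odds = prior odds × likelihood ratio, so prior odds = posterior odds ÷ LR.
Posterior odds = 0.360/(1−0.360) = 0.5625. LR = 0.69/0.20 = 3.4500.
Prior odds = 0.5625/3.4500 = 0.1630, so P(H) = 0.1630/(1+0.1630) ≈ 0.14.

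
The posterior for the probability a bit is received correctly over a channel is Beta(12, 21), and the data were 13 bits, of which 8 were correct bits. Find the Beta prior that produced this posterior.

Under Beta–binomial conjugacy the posterior parameters are (a+s, b+f).
So a = 12 − 8 = 4 and b = 21 − 5 = 16.

Beta(4, 16)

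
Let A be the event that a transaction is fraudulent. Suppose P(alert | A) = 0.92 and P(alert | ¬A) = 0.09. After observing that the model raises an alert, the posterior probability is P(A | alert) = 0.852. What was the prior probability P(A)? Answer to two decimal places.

P(A) = 0.36

Bayes' rule in odds form gives O(A|E) = O(A)·[P(E|A)/P(E|¬A)], hence O(A) = O(A|E)/LR.
Posterior odds = 0.852/(1−0.852) = 5.7568. LR = 0.92/0.09 = 10.2222.
Prior odds = 5.7568/10.2222 = 0.5632, so P(A) = 0.5632/(1+0.5632) ≈ 0.36.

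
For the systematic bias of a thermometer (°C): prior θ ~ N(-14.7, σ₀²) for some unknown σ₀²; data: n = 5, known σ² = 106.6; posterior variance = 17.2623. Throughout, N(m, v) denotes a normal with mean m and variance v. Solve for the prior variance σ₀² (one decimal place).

For the Normal–Normal model with known σ², precisions add: τ_n = τ₀ + n/σ².
So 1/σ₀² = 1/17.2623 − 5/106.6 = 0.057930 − 0.046904 = 0.011026.
Hence σ₀² = 1/0.011026 ≈ 90.7.

σ₀² = 90.7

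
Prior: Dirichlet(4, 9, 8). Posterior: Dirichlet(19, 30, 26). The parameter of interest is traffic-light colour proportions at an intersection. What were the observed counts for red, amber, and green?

For a Dirichlet(α) prior with multinomial counts c, the posterior is Dirichlet(α + c) componentwise.
Counts are posterior − prior componentwise: 19−4=15, 30−9=21, 26−8=18.

counts (15, 21, 18)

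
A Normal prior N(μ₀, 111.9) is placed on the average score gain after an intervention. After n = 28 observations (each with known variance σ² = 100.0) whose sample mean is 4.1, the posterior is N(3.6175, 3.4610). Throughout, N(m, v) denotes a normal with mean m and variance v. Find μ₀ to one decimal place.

μ₀ = -11.5

The posterior mean is a precision-weighted average: μ_n = (τ₀μ₀ + τ_data·x̄)/(τ₀+τ_data), with τ₀=1/σ₀² and τ_data=n/σ².
Here τ₀ = 1/111.9 = 0.008937 and τ_data = 28/100.0 = 0.280000, so τ_n = 0.288937.
Rearranging for μ₀: μ₀ = (μ_n·τ_n − τ_data·x̄)/τ₀ = (3.6175·0.288937 − 0.280000·4.1) / 0.008937 = -0.102770/0.008937 ≈ -11.5.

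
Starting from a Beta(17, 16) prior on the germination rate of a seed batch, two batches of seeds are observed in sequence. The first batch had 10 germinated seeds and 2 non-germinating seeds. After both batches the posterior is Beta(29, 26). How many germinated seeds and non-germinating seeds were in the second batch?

2 germinated seeds and 8 non-germinating seeds

Because Beta–binomial updating is additive in the counts, the combined data contributed (α_post−α_prior, β_post−β_prior) successes and failures.
Total across both batches: 29−17=12 germinated seeds, 26−16=10 non-germinating seeds.
Subtract the first batch: 12−10=2 germinated seeds and 10−2=8 non-germinating seeds.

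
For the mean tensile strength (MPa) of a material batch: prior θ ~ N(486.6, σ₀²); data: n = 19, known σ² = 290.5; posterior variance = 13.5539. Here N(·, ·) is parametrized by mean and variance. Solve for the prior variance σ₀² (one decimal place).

σ₀² = 119.4

Posterior precision equals prior precision plus data precision: 1/σ_n² = 1/σ₀² + n/σ².
So 1/σ₀² = 1/13.5539 − 19/290.5 = 0.073780 − 0.065404 = 0.008376.
Hence σ₀² = 1/0.008376 ≈ 119.4.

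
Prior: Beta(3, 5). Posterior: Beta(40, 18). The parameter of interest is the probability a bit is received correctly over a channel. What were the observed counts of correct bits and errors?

37 correct bits and 13 errors

Under Beta–binomial conjugacy the posterior parameters are (a+s, b+f).
Match parameters: s=40−3=37, f=18−5=13.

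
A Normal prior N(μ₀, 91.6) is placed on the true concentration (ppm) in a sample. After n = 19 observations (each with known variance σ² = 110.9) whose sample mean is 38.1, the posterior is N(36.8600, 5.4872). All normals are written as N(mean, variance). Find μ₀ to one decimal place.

The posterior mean is a precision-weighted average: μ_n = (τ₀μ₀ + τ_data·x̄)/(τ₀+τ_data), with τ₀=1/σ₀² and τ_data=n/σ².
Here τ₀ = 1/91.6 = 0.010917 and τ_data = 19/110.9 = 0.171326, so τ_n = 0.182243.
Rearranging for μ₀: μ₀ = (μ_n·τ_n − τ_data·x̄)/τ₀ = (36.8600·0.182243 − 0.171326·38.1) / 0.010917 = 0.189956/0.010917 ≈ 17.4.

μ₀ = 17.4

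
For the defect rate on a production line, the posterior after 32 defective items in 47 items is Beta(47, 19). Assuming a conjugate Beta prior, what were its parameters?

Beta is conjugate to the binomial likelihood: posterior = Beta(α+s, β+f).
So α = 47 − 32 = 15 and β = 19 − 15 = 4.

Beta(15, 4)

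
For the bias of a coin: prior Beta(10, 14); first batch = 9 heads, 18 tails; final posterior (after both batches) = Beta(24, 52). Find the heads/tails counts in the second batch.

5 heads and 20 tails

Sequential conjugate updates are equivalent to a single update on the pooled data, so total successes = posterior α − prior α and total failures = posterior β − prior β.
Total across both batches: 24−10=14 heads, 52−14=38 tails.
Subtract the first batch: 14−9=5 heads and 38−18=20 tails.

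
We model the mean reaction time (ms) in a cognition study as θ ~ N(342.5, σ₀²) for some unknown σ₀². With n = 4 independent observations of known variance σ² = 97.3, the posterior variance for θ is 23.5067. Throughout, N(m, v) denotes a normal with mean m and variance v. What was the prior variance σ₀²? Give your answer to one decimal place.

σ₀² = 698.8

Posterior precision equals prior precision plus data precision: 1/σ_n² = 1/σ₀² + n/σ².
So 1/σ₀² = 1/23.5067 − 4/97.3 = 0.042541 − 0.041110 = 0.001431.
Hence σ₀² = 1/0.001431 ≈ 698.8.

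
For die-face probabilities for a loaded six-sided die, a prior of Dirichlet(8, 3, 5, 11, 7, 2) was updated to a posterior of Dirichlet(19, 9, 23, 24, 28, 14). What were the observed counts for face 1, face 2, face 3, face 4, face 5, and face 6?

For a Dirichlet(α) prior with multinomial counts c, the posterior is Dirichlet(α + c) componentwise.
Counts are posterior − prior componentwise: 19−8=11, 9−3=6, 23−5=18, 24−11=13, 28−7=21, 14−2=12.

counts (11, 6, 18, 13, 21, 12)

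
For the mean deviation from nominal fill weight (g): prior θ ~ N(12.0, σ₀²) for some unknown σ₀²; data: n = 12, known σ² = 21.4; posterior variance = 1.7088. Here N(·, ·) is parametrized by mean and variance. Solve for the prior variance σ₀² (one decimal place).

Posterior precision equals prior precision plus data precision: 1/σ_n² = 1/σ₀² + n/σ².
So 1/σ₀² = 1/1.7088 − 12/21.4 = 0.585206 − 0.560748 = 0.024458.
Hence σ₀² = 1/0.024458 ≈ 40.9.

σ₀² = 40.9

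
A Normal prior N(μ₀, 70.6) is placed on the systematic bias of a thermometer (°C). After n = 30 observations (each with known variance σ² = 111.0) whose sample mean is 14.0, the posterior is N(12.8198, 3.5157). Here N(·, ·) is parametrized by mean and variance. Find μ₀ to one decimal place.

μ₀ = -9.7

The posterior mean is a precision-weighted average: μ_n = (τ₀μ₀ + τ_data·x̄)/(τ₀+τ_data), with τ₀=1/σ₀² and τ_data=n/σ².
Here τ₀ = 1/70.6 = 0.014164 and τ_data = 30/111.0 = 0.270270, so τ_n = 0.284434.
Rearranging for μ₀: μ₀ = (μ_n·τ_n − τ_data·x̄)/τ₀ = (12.8198·0.284434 − 0.270270·14.0) / 0.014164 = -0.137393/0.014164 ≈ -9.7.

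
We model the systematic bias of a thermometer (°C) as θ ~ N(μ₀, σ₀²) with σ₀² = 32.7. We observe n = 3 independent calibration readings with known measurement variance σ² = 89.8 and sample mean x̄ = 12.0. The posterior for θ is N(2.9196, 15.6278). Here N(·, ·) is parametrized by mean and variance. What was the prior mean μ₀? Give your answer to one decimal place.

μ₀ = -7.0

The posterior mean is a precision-weighted average: μ_n = (τ₀μ₀ + τ_data·x̄)/(τ₀+τ_data), with τ₀=1/σ₀² and τ_data=n/σ².
Here τ₀ = 1/32.7 = 0.030581 and τ_data = 3/89.8 = 0.033408, so τ_n = 0.063989.
Rearranging for μ₀: μ₀ = (μ_n·τ_n − τ_data·x̄)/τ₀ = (2.9196·0.063989 − 0.033408·12.0) / 0.030581 = -0.214074/0.030581 ≈ -7.0.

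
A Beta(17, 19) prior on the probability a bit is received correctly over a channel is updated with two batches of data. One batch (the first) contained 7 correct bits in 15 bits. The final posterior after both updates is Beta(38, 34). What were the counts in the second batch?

14 correct bits and 7 errors

Sequential conjugate updates are equivalent to a single update on the pooled data, so total successes = posterior α − prior α and total failures = posterior β − prior β.
Total across both batches: 38−17=21 correct bits, 34−19=15 errors.
Subtract the first batch: 21−7=14 correct bits and 15−8=7 errors.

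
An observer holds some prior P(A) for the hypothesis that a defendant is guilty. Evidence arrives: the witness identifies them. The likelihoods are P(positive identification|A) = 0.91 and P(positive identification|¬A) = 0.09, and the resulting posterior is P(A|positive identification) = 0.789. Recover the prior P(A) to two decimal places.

Bayes' rule in odds form gives O(A|E) = O(A)·[P(E|A)/P(E|¬A)], hence O(A) = O(A|E)/LR.
Posterior odds = 0.789/(1−0.789) = 3.7393. LR = 0.91/0.09 = 10.1111.
Prior odds = 3.7393/10.1111 = 0.3698, so P(A) = 0.3698/(1+0.3698) ≈ 0.27.

P(A) = 0.27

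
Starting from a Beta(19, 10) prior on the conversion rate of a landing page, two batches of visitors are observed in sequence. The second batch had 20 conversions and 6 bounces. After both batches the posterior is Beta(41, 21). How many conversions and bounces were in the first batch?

2 conversions and 5 bounces

Sequential conjugate updates are equivalent to a single update on the pooled data, so total successes = posterior α − prior α and total failures = posterior β − prior β.
Total across both batches: 41−19=22 conversions, 21−10=11 bounces.
Subtract the second batch: 22−20=2 conversions and 11−6=5 bounces.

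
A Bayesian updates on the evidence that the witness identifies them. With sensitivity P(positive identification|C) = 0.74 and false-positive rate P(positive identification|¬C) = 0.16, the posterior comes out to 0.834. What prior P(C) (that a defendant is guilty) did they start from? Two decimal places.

Bayes' rule in odds form gives O(C|E) = O(C)·[P(E|C)/P(E|¬C)], hence O(C) = O(C|E)/LR.
Posterior odds = 0.834/(1−0.834) = 5.0241. LR = 0.74/0.16 = 4.6250.
Prior odds = 5.0241/4.6250 = 1.0863, so P(C) = 1.0863/(1+1.0863) ≈ 0.52.

P(C) = 0.52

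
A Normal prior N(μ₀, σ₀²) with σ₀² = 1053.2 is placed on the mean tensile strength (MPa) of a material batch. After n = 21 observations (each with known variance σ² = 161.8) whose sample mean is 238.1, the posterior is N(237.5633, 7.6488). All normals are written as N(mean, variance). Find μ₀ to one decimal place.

μ₀ = 164.2

With known observation variance, the Normal–Normal posterior has precision τ_n = τ₀ + n/σ² and mean μ_n = (τ₀μ₀ + (n/σ²)x̄)/τ_n.
Here τ₀ = 1/1053.2 = 0.000949 and τ_data = 21/161.8 = 0.129790, so τ_n = 0.130739.
Rearranging for μ₀: μ₀ = (μ_n·τ_n − τ_data·x̄)/τ₀ = (237.5633·0.130739 − 0.129790·238.1) / 0.000949 = 0.155789/0.000949 ≈ 164.2.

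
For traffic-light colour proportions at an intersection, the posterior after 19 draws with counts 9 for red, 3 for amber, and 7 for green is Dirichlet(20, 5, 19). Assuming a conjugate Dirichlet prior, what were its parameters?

Dirichlet(11, 2, 12)

For a Dirichlet(α) prior with multinomial counts c, the posterior is Dirichlet(α + c) componentwise.
Subtract each count from the matching posterior parameter: 20−9=11, 5−3=2, 19−7=12.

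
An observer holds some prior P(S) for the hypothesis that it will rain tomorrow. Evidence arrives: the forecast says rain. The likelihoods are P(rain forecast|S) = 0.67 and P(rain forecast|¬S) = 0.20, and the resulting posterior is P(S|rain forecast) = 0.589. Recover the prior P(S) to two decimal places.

In odds form, posterior odds = prior odds × likelihood ratio, so prior odds = posterior odds ÷ LR.
Posterior odds = 0.589/(1−0.589) = 1.4331. LR = 0.67/0.20 = 3.3500.
Prior odds = 1.4331/3.3500 = 0.4278, so P(S) = 0.4278/(1+0.4278) ≈ 0.30.

P(S) = 0.30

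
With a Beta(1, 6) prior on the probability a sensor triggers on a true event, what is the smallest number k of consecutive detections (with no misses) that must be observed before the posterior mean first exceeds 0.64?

k = 10

After k detections and 0 misses the posterior is Beta(1+k, 6), with mean (1+k)/(1+6+k).
Set (1+k)/(7+k) > 0.64 and solve: k > (0.64·7 − 1)/(1 − 0.64) = 9.667.
The smallest integer exceeding 9.667 is 10, and checking k=10: (11)/(17) = 0.6471 > 0.64.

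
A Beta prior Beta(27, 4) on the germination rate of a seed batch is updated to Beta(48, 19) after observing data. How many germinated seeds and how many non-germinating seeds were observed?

Beta is conjugate to the binomial likelihood: posterior = Beta(α+s, β+f).
So s = 48 − 27 = 21 and f = 19 − 4 = 15.

21 germinated seeds and 15 non-germinating seeds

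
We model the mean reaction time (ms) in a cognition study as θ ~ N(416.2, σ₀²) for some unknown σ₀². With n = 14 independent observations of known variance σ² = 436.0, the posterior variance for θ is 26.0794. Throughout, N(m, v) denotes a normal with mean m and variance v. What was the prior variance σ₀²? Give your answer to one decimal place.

σ₀² = 160.4

For the Normal–Normal model with known σ², precisions add: τ_n = τ₀ + n/σ².
So 1/σ₀² = 1/26.0794 − 14/436.0 = 0.038344 − 0.032110 = 0.006234.
Hence σ₀² = 1/0.006234 ≈ 160.4.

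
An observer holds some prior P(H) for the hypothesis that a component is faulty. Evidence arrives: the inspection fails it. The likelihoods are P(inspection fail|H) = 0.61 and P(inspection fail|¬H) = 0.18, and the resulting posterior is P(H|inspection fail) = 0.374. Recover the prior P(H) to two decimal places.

P(H) = 0.15

Bayes' rule in odds form gives O(H|E) = O(H)·[P(E|H)/P(E|¬H)], hence O(H) = O(H|E)/LR.
Posterior odds = 0.374/(1−0.374) = 0.5974. LR = 0.61/0.18 = 3.3889.
Prior odds = 0.5974/3.3889 = 0.1763, so P(H) = 0.1763/(1+0.1763) ≈ 0.15.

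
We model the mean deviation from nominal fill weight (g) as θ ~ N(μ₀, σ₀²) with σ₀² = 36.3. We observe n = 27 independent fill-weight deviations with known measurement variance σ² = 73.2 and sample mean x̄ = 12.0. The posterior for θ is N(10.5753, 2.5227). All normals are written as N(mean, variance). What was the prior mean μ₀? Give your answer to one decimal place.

μ₀ = -8.5

With known observation variance, the Normal–Normal posterior has precision τ_n = τ₀ + n/σ² and mean μ_n = (τ₀μ₀ + (n/σ²)x̄)/τ_n.
Here τ₀ = 1/36.3 = 0.027548 and τ_data = 27/73.2 = 0.368852, so τ_n = 0.396400.
Rearranging for μ₀: μ₀ = (μ_n·τ_n − τ_data·x̄)/τ₀ = (10.5753·0.396400 − 0.368852·12.0) / 0.027548 = -0.234175/0.027548 ≈ -8.5.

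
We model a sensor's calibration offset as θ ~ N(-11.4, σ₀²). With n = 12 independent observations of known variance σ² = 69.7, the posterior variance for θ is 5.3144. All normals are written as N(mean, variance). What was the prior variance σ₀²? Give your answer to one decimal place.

σ₀² = 62.5

For the Normal–Normal model with known σ², precisions add: τ_n = τ₀ + n/σ².
So 1/σ₀² = 1/5.3144 − 12/69.7 = 0.188168 − 0.172166 = 0.016002.
Hence σ₀² = 1/0.016002 ≈ 62.5.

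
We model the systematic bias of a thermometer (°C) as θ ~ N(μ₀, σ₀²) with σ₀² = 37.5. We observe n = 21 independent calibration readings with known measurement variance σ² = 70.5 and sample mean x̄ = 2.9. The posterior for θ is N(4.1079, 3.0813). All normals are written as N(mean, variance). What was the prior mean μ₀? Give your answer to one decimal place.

μ₀ = 17.6

The posterior mean is a precision-weighted average: μ_n = (τ₀μ₀ + τ_data·x̄)/(τ₀+τ_data), with τ₀=1/σ₀² and τ_data=n/σ².
Here τ₀ = 1/37.5 = 0.026667 and τ_data = 21/70.5 = 0.297872, so τ_n = 0.324539.
Rearranging for μ₀: μ₀ = (μ_n·τ_n − τ_data·x̄)/τ₀ = (4.1079·0.324539 − 0.297872·2.9) / 0.026667 = 0.469345/0.026667 ≈ 17.6.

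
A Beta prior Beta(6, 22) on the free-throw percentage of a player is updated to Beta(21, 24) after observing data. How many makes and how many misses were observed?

Under Beta–binomial conjugacy the posterior parameters are (a+s, b+f).
Match parameters: s=21−6=15, f=24−22=2.

15 makes and 2 misses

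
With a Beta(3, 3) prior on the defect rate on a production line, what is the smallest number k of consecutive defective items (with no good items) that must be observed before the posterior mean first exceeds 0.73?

After k defective items and 0 good items the posterior is Beta(3+k, 3), with mean (3+k)/(3+3+k).
Set (3+k)/(6+k) > 0.73 and solve: k > (0.73·6 − 3)/(1 − 0.73) = 5.111.
The smallest integer exceeding 5.111 is 6, and checking k=6: (9)/(12) = 0.7500 > 0.73.

k = 6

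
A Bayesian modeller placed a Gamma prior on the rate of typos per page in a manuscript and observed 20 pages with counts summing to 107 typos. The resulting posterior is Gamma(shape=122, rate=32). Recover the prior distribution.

Gamma(shape=15, rate=12)

A Gamma(α, β) prior (rate parametrization) on a Poisson rate with n observations summing to S gives posterior Gamma(α+S, β+n).
So α = 122 − 107 = 15 and β = 32 − 20 = 12.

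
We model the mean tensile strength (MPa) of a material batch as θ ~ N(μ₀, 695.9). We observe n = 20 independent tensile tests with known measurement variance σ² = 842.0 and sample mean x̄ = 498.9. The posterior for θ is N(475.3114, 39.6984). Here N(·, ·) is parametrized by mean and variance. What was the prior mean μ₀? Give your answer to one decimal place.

With known observation variance, the Normal–Normal posterior has precision τ_n = τ₀ + n/σ² and mean μ_n = (τ₀μ₀ + (n/σ²)x̄)/τ_n.
Here τ₀ = 1/695.9 = 0.001437 and τ_data = 20/842.0 = 0.023753, so τ_n = 0.025190.
Rearranging for μ₀: μ₀ = (μ_n·τ_n − τ_data·x̄)/τ₀ = (475.3114·0.025190 − 0.023753·498.9) / 0.001437 = 0.122722/0.001437 ≈ 85.4.

μ₀ = 85.4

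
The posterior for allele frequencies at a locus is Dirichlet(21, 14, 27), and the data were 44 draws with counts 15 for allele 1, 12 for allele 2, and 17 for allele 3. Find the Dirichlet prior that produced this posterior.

For a Dirichlet(α) prior with multinomial counts c, the posterior is Dirichlet(α + c) componentwise.
Subtract each count from the matching posterior parameter: 21−15=6, 14−12=2, 27−17=10.

Dirichlet(6, 2, 10)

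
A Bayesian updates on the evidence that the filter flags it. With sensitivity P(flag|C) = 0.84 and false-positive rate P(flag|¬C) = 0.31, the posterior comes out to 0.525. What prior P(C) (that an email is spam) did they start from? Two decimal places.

P(C) = 0.29

In odds form, posterior odds = prior odds × likelihood ratio, so prior odds = posterior odds ÷ LR.
Posterior odds = 0.525/(1−0.525) = 1.1053. LR = 0.84/0.31 = 2.7097.
Prior odds = 1.1053/2.7097 = 0.4079, so P(C) = 0.4079/(1+0.4079) ≈ 0.29.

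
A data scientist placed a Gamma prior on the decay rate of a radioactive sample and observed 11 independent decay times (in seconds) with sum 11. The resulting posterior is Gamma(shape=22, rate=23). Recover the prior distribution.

For an exponential likelihood with a Gamma(α, β) prior on the rate, n observations with total T give posterior Gamma(α+n, β+T).
So α = 22 − 11 = 11 and β = 23 − 11 = 12.

Gamma(shape=11, rate=12)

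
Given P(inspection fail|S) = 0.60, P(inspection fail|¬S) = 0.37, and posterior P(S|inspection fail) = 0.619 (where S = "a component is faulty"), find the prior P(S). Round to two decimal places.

Bayes' rule in odds form gives O(S|E) = O(S)·[P(E|S)/P(E|¬S)], hence O(S) = O(S|E)/LR.
Posterior odds = 0.619/(1−0.619) = 1.6247. LR = 0.60/0.37 = 1.6216.
Prior odds = 1.6247/1.6216 = 1.0019, so P(S) = 1.0019/(1+1.0019) ≈ 0.50.

P(S) = 0.50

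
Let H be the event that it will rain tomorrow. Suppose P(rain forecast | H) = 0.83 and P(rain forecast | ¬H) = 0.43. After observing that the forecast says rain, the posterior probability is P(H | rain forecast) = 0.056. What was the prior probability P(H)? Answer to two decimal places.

Bayes' rule in odds form gives O(H|E) = O(H)·[P(E|H)/P(E|¬H)], hence O(H) = O(H|E)/LR.
Posterior odds = 0.056/(1−0.056) = 0.0593. LR = 0.83/0.43 = 1.9302.
Prior odds = 0.0593/1.9302 = 0.0307, so P(H) = 0.0307/(1+0.0307) ≈ 0.03.

P(H) = 0.03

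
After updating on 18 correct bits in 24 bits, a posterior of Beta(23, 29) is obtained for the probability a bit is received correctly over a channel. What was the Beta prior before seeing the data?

Under Beta–binomial conjugacy the posterior parameters are (a+s, b+f).
Subtract the data counts: 23−18=5, 29−6=23.

Beta(5, 23)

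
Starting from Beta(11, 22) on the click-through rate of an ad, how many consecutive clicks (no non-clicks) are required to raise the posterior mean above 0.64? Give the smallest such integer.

k = 29

After k clicks and 0 non-clicks the posterior is Beta(11+k, 22), with mean (11+k)/(11+22+k).
Set (11+k)/(33+k) > 0.64 and solve: k > (0.64·33 − 11)/(1 − 0.64) = 28.111.
The smallest integer exceeding 28.111 is 29, and checking k=29: (40)/(62) = 0.6452 > 0.64.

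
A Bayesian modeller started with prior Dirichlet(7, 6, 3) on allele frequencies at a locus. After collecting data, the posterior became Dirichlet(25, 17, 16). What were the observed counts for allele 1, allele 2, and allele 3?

For a Dirichlet(α) prior with multinomial counts c, the posterior is Dirichlet(α + c) componentwise.
Counts are posterior − prior componentwise: 25−7=18, 17−6=11, 16−3=13.

counts (18, 11, 13)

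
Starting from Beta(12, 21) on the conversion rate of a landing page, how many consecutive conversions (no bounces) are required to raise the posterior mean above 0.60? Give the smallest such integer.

k = 20

After k conversions and 0 bounces the posterior is Beta(12+k, 21), with mean (12+k)/(12+21+k).
Set (12+k)/(33+k) > 0.60 and solve: k > (0.60·33 − 12)/(1 − 0.60) = 19.500.
The smallest integer exceeding 19.500 is 20, and checking k=20: (32)/(53) = 0.6038 > 0.60.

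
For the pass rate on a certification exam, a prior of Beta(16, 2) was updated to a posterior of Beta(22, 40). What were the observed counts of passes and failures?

6 passes and 38 failures

Under Beta–binomial conjugacy the posterior parameters are (a+s, b+f).
Match parameters: s=22−16=6, f=40−2=38.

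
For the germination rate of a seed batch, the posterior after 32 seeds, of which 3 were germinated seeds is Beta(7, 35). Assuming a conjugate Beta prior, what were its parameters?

Beta(4, 6)

Beta is conjugate to the binomial likelihood: posterior = Beta(a+s, b+f).
So a = 7 − 3 = 4 and b = 35 − 29 = 6.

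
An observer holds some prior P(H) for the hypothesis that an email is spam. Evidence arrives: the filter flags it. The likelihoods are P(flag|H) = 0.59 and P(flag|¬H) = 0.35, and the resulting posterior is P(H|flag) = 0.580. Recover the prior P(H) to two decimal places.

P(H) = 0.45

In odds form, posterior odds = prior odds × likelihood ratio, so prior odds = posterior odds ÷ LR.
Posterior odds = 0.580/(1−0.580) = 1.3810. LR = 0.59/0.35 = 1.6857.
Prior odds = 1.3810/1.6857 = 0.8192, so P(H) = 0.8192/(1+0.8192) ≈ 0.45.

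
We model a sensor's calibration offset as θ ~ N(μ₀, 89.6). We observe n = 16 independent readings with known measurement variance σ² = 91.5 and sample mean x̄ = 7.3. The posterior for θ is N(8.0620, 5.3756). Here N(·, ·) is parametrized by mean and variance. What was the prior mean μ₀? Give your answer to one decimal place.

The posterior mean is a precision-weighted average: μ_n = (τ₀μ₀ + τ_data·x̄)/(τ₀+τ_data), with τ₀=1/σ₀² and τ_data=n/σ².
Here τ₀ = 1/89.6 = 0.011161 and τ_data = 16/91.5 = 0.174863, so τ_n = 0.186024.
Rearranging for μ₀: μ₀ = (μ_n·τ_n − τ_data·x̄)/τ₀ = (8.0620·0.186024 − 0.174863·7.3) / 0.011161 = 0.223226/0.011161 ≈ 20.0.

μ₀ = 20.0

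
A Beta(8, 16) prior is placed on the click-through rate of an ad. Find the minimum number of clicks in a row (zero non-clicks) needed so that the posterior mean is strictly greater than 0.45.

After k clicks and 0 non-clicks the posterior is Beta(8+k, 16), with mean (8+k)/(8+16+k).
Set (8+k)/(24+k) > 0.45 and solve: k > (0.45·24 − 8)/(1 − 0.45) = 5.091.
The smallest integer exceeding 5.091 is 6.

k = 6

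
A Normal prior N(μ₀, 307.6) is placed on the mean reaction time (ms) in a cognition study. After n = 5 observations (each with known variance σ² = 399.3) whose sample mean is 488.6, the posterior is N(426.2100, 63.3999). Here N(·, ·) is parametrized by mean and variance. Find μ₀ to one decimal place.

μ₀ = 185.9

With known observation variance, the Normal–Normal posterior has precision τ_n = τ₀ + n/σ² and mean μ_n = (τ₀μ₀ + (n/σ²)x̄)/τ_n.
Here τ₀ = 1/307.6 = 0.003251 and τ_data = 5/399.3 = 0.012522, so τ_n = 0.015773.
Rearranging for μ₀: μ₀ = (μ_n·τ_n − τ_data·x̄)/τ₀ = (426.2100·0.015773 − 0.012522·488.6) / 0.003251 = 0.604361/0.003251 ≈ 185.9.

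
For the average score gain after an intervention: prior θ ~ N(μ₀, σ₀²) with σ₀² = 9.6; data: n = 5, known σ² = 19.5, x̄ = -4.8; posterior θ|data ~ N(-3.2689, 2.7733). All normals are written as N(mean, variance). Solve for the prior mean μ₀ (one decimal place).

μ₀ = 0.5

The posterior mean is a precision-weighted average: μ_n = (τ₀μ₀ + τ_data·x̄)/(τ₀+τ_data), with τ₀=1/σ₀² and τ_data=n/σ².
Here τ₀ = 1/9.6 = 0.104167 and τ_data = 5/19.5 = 0.256410, so τ_n = 0.360577.
Rearranging for μ₀: μ₀ = (μ_n·τ_n − τ_data·x̄)/τ₀ = (-3.2689·0.360577 − 0.256410·-4.8) / 0.104167 = 0.052078/0.104167 ≈ 0.5.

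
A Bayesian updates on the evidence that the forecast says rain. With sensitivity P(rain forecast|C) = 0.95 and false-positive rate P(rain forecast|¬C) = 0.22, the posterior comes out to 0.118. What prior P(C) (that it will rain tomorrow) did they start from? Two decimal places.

P(C) = 0.03

In odds form, posterior odds = prior odds × likelihood ratio, so prior odds = posterior odds ÷ LR.
Posterior odds = 0.118/(1−0.118) = 0.1338. LR = 0.95/0.22 = 4.3182.
Prior odds = 0.1338/4.3182 = 0.0310, so P(C) = 0.0310/(1+0.0310) ≈ 0.03.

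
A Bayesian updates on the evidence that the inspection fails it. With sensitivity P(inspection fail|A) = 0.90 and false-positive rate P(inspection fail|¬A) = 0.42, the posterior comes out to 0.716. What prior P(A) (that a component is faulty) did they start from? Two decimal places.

P(A) = 0.54

Bayes' rule in odds form gives O(A|E) = O(A)·[P(E|A)/P(E|¬A)], hence O(A) = O(A|E)/LR.
Posterior odds = 0.716/(1−0.716) = 2.5211. LR = 0.90/0.42 = 2.1429.
Prior odds = 2.5211/2.1429 = 1.1765, so P(A) = 1.1765/(1+1.1765) ≈ 0.54.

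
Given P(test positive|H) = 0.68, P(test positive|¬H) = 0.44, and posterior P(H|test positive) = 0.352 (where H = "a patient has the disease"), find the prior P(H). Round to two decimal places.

P(H) = 0.26

Bayes' rule in odds form gives O(H|E) = O(H)·[P(E|H)/P(E|¬H)], hence O(H) = O(H|E)/LR.
Posterior odds = 0.352/(1−0.352) = 0.5432. LR = 0.68/0.44 = 1.5455.
Prior odds = 0.5432/1.5455 = 0.3515, so P(H) = 0.3515/(1+0.3515) ≈ 0.26.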